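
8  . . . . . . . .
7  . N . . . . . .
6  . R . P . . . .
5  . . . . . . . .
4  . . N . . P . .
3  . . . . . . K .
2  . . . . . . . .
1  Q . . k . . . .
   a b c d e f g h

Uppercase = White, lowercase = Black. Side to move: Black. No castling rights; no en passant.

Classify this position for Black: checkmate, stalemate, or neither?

neither

Black to move; black king on d1.
In check: yes, from the white queen on a1.
King squares — c1: attacked by Qa1; e1: attacked by Qa1; c2: available; d2: attacked by Nc4; e2: available.
Legal moves for Black: Ke2, Kc2.
Black is in check but has 2 legal moves → neither.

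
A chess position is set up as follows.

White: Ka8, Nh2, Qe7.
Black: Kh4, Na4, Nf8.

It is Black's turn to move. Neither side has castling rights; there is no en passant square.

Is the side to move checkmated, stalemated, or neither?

Black to move; black king on h4.
In check: yes, from the white queen on e7.
Legal moves for Black: Kh5, Kh3, Kg3.
Black is in check but has 3 legal moves → neither.

neither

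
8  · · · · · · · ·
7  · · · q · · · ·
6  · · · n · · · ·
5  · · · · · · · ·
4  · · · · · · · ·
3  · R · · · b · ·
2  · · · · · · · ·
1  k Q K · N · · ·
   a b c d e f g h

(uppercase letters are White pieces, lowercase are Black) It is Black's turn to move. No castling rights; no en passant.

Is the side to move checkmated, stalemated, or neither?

Black to move; black king on a1.
In check: yes, from the white queen on b1.
King squares — b1: attacked by Kc1; a2: attacked by Qb1; b2: attacked by Qb1.
Legal moves for Black: none.
In check with no legal moves → checkmate.

checkmate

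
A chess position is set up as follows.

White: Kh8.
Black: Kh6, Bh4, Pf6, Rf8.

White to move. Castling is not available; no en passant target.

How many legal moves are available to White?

White to move; king on h8.
In check: yes, from the black rook on f8.
Legal moves: none.
Count: 0.

0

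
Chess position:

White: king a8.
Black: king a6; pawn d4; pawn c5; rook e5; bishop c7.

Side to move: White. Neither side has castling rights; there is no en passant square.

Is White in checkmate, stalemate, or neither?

stalemate

White to move; white king on a8.
In check: no.
King squares — a7: attacked by Ka6; b7: attacked by Ka6; b8: attacked by Bc7.
Legal moves for White: none.
Not in check and no legal moves → stalemate.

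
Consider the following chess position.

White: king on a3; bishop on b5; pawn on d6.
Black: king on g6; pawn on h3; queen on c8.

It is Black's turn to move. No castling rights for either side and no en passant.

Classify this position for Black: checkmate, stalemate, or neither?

Black to move; black king on g6.
In check: no.
Legal moves for Black include: Qh8, Qg8, Qf8, Qe8, Qd8, Qb8, Qa8+, Qd7, Qc7, Qb7, Qe6, Qc6, Qa6+, Qf5, Qc5+, Qg4, Qc4, Qc3+, ... (list truncated; more exist).
Black has legal moves and is not in check → neither.

neither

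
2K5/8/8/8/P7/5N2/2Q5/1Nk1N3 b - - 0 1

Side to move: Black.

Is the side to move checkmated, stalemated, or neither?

Black to move; black king on c1.
In check: yes, from the white queen on c2.
King squares — b1: attacked by Qc2; d1: attacked by Qc2; b2: attacked by Qc2; c2: attacked by Ne1; d2: attacked by Nb1.
Legal moves for Black: none.
In check with no legal moves → checkmate.

checkmate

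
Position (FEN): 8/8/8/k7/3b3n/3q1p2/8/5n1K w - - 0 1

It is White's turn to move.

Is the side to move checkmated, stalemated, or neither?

White to move; white king on h1.
In check: no.
King squares — g1: attacked by Bd4; g2: attacked by Pf3; h2: attacked by Nf1.
Legal moves for White: none.
Not in check and no legal moves → stalemate.

stalemate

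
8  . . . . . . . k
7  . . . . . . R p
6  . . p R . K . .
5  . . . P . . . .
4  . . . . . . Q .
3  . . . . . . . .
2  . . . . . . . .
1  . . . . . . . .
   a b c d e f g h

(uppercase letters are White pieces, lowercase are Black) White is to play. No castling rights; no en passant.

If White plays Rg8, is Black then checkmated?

After Rg8: black king on h8; in check: yes, from the white rook on g8.
King squares — g7: attacked by Qg4; h7: own pawn; g8: attacked by Qg4.
Black has no legal moves → checkmate.

yes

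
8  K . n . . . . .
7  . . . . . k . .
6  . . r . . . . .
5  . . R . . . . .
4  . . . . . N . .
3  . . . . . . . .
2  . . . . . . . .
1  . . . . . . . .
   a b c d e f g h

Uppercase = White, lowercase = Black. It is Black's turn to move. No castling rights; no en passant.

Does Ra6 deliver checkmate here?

After Ra6: white king on a8; in check: yes, from the black rook on a6.
White has 2 legal replies: Kb8, Kb7.
In check but a legal move exists → not checkmate.

no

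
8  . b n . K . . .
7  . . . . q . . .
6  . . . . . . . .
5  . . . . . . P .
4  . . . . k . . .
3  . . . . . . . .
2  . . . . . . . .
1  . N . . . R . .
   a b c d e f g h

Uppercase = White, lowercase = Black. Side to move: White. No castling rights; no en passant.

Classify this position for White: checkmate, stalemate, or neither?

White to move; white king on e8.
In check: yes, from the black queen on e7.
King squares — d7: attacked by Qe7; e7: attacked by Nc8; f7: attacked by Qe7; d8: attacked by Qe7; f8: attacked by Qe7.
Legal moves for White: none.
In check with no legal moves → checkmate.

checkmate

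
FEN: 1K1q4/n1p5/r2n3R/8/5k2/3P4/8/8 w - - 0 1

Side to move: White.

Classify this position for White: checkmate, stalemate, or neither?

White to move; white king on b8.
In check: yes, from the black queen on d8.
King squares — a7: attacked by Ra6; b7: attacked by Nd6; c7: attacked by Qd8; a8: attacked by Qd8; c8: attacked by Nd6.
Legal moves for White: none.
In check with no legal moves → checkmate.

checkmate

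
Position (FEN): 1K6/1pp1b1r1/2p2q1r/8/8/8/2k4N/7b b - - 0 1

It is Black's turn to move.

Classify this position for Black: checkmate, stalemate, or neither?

Black to move; black king on c2.
In check: no.
Legal moves for Black include: Rg8+, Rgh7, Rf7, Rgg6, Rg5, Rg4, Rg3, Rg2, Rg1, Bf8, Bd8, Bd6, Bc5, Bb4, Ba3, Rh8+, Rhh7, Rhg6, ... (list truncated; more exist).
Black has legal moves and is not in check → neither.

neither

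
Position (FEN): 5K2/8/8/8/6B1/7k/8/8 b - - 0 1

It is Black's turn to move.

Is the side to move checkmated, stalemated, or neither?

Black to move; black king on h3.
In check: yes, from the white bishop on g4.
King squares — g2: available; h2: available; g3: available; g4: available; h4: available.
Legal moves for Black: Kh4, Kxg4, Kg3, Kh2, Kg2.
Black is in check but has 5 legal moves → neither.

neither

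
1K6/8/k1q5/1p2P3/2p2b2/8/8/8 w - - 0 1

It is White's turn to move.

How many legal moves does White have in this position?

0

White to move; king on b8.
In check: no.
Legal moves: none.
Count: 0.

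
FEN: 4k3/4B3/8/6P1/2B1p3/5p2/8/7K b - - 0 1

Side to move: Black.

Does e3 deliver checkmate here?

After e3: white king on h1; in check: no.
White is not in check, so this cannot be checkmate.

no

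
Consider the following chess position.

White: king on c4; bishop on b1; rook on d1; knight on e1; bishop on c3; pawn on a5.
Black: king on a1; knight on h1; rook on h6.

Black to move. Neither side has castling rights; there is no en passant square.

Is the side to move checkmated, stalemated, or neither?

checkmate

Black to move; black king on a1.
In check: yes, from the white bishop on c3.
King squares — b1: attacked by Rd1; a2: attacked by Bb1; b2: attacked by Bc3.
Legal moves for Black: none.
In check with no legal moves → checkmate.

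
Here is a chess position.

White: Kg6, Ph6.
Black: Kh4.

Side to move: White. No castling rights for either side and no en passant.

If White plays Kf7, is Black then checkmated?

no

After Kf7: black king on h4; in check: no.
Black is not in check, so this cannot be checkmate.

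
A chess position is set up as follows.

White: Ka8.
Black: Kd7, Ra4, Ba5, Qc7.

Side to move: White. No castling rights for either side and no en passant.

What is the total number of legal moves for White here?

0

White to move; king on a8.
In check: no.
Legal moves: none.
Count: 0.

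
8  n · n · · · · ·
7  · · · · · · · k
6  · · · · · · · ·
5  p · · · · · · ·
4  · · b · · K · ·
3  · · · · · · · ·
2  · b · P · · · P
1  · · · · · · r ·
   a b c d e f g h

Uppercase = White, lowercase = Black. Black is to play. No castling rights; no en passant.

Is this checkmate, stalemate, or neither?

Black to move; black king on h7.
In check: no.
Legal moves for Black include: Ne7, Na7, Nd6, Ncb6, Nc7, Nab6, Kh8, Kg8, Kg7, Kh6, Kg6, Bg8, Bf7, Be6, Ba6, Bd5, Bb5, Bd3, ... (list truncated; more exist).
Black has legal moves and is not in check → neither.

neither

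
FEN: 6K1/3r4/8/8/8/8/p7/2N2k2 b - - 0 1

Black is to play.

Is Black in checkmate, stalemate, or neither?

Black to move; black king on f1.
In check: no.
Legal moves for Black include: Rd8+, Rh7, Rg7+, Rf7, Re7, Rc7, Rb7, Ra7, Rd6, Rd5, Rd4, Rd3, Rd2, Rd1, Kg2, Kf2, Kg1, Ke1, ... (list truncated; more exist).
Black has legal moves and is not in check → neither.

neither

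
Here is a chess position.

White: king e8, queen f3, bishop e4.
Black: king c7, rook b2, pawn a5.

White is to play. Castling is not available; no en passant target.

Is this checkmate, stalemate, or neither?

neither

White to move; white king on e8.
In check: no.
Legal moves for White include: Kf8, Kf7, Ke7, Ba8, Bh7, Bb7, Bg6, Bc6, Bf5, Bd5, Bd3, Bc2, Bb1, Qf8, Qf7+, Qf6, Qh5, Qf5, ... (list truncated; more exist).
White has legal moves and is not in check → neither.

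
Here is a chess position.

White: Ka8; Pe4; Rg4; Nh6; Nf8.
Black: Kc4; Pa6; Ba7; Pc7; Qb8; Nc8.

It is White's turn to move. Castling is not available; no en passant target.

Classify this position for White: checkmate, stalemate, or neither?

checkmate

White to move; white king on a8.
In check: yes, from the black queen on b8.
King squares — a7: attacked by Qb8; b7: attacked by Qb8; b8: attacked by Ba7.
Legal moves for White: none.
In check with no legal moves → checkmate.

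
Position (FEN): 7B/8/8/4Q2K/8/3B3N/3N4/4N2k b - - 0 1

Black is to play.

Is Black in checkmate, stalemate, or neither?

stalemate

Black to move; black king on h1.
In check: no.
King squares — g1: attacked by Nh3; g2: attacked by Ne1; h2: attacked by Qe5.
Legal moves for Black: none.
Not in check and no legal moves → stalemate.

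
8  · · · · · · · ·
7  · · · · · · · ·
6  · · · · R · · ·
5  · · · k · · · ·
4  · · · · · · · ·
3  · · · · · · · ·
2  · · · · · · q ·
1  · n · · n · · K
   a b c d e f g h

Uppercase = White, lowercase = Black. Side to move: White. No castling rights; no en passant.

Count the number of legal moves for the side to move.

White to move; king on h1.
In check: yes, from the black queen on g2.
Legal moves: none.
Count: 0.

0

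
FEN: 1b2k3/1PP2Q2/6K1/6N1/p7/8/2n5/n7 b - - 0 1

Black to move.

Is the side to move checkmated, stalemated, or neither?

checkmate

Black to move; black king on e8.
In check: yes, from the white queen on f7.
King squares — d7: attacked by Qf7; e7: attacked by Qf7; f7: attacked by Ng5; d8: attacked by Pc7; f8: attacked by Qf7.
Legal moves for Black: none.
In check with no legal moves → checkmate.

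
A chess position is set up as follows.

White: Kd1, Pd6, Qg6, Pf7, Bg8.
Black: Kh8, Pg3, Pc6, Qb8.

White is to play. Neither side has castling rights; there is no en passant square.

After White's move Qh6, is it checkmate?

yes

After Qh6: black king on h8; in check: yes, from the white queen on h6.
King squares — g7: attacked by Qh6; h7: attacked by Qh6; g8: attacked by Pf7.
Black has no legal moves → checkmate.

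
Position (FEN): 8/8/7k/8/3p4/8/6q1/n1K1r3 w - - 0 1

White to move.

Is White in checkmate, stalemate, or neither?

checkmate

White to move; white king on c1.
In check: yes, from the black rook on e1.
King squares — b1: attacked by Re1; d1: attacked by Re1; b2: attacked by Qg2; c2: attacked by Na1; d2: attacked by Qg2.
Legal moves for White: none.
In check with no legal moves → checkmate.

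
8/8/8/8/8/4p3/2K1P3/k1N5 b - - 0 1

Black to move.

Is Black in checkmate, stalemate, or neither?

Black to move; black king on a1.
In check: no.
King squares — b1: attacked by Kc2; a2: attacked by Nc1; b2: attacked by Kc2.
Legal moves for Black: none.
Not in check and no legal moves → stalemate.

stalemate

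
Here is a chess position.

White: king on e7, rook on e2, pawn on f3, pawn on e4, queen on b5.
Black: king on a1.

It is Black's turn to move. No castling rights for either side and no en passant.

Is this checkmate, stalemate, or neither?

Black to move; black king on a1.
In check: no.
King squares — b1: attacked by Qb5; a2: attacked by Re2; b2: attacked by Re2.
Legal moves for Black: none.
Not in check and no legal moves → stalemate.

stalemate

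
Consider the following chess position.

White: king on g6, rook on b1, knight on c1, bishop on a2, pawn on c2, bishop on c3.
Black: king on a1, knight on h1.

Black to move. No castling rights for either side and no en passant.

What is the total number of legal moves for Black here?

Black to move; king on a1.
In check: yes, from the white rook on b1 and the white bishop on c3.
Legal moves: none.
Count: 0.

0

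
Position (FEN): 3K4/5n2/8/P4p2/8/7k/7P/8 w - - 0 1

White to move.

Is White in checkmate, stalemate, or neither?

White to move; white king on d8.
In check: yes, from the black knight on f7.
Legal moves for White: Ke8, Kc8, Ke7, Kd7, Kc7.
White is in check but has 5 legal moves → neither.

neither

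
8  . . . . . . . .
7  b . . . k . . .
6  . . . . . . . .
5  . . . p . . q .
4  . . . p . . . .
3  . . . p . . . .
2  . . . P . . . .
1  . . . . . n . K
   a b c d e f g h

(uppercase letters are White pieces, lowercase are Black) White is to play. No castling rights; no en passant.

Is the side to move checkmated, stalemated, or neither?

White to move; white king on h1.
In check: no.
King squares — g1: attacked by Qg5; g2: attacked by Qg5; h2: attacked by Nf1.
Legal moves for White: none.
Not in check and no legal moves → stalemate.

stalemate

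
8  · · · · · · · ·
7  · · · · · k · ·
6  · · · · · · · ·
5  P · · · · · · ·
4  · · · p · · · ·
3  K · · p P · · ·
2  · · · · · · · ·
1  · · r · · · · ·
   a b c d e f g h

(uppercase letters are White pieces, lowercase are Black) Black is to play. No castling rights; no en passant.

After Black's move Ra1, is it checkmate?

no

After Ra1: white king on a3; in check: yes, from the black rook on a1.
White has 3 legal replies: Kb4, Kb3, Kb2.
In check but a legal move exists → not checkmate.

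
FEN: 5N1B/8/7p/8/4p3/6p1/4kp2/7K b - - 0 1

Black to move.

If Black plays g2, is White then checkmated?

After g2: white king on h1; in check: yes, from the black pawn on g2.
White has 2 legal replies: Kh2, Kxg2.
In check but a legal move exists → not checkmate.

no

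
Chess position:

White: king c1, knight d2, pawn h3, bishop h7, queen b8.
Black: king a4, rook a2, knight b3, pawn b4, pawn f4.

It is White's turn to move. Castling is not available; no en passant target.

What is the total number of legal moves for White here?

White to move; king on c1.
In check: yes, from the black knight on b3.
Legal moves: Kd1, Kb1, Nxb3.
Count: 3.

3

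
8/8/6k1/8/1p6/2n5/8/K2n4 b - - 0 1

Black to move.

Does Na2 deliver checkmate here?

no

After Na2: white king on a1; in check: no.
White is not in check, so this cannot be checkmate.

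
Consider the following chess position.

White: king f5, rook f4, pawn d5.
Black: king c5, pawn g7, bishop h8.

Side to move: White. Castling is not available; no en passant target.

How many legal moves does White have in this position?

17

White to move; king on f5.
In check: no.
Legal moves: Kg6, Ke6, Kg5, Ke5, Kg4, Ke4, Rh4, Rg4, Re4, Rd4, Rc4+, Rb4, Ra4, Rf3, Rf2, Rf1, d6.
Count: 17.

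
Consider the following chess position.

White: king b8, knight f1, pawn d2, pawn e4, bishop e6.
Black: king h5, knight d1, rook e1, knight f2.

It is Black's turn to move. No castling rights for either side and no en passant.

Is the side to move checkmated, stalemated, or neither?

neither

Black to move; black king on h5.
In check: no.
Legal moves for Black: Kh6, Kg6, Kg5, Kh4, Ng4, Nxe4, Nh3, Nd3, Nh1, Rxe4, Re3, Re2, Rxf1, Ne3, Nc3, Nb2.
Black has 16 legal moves and is not in check → neither.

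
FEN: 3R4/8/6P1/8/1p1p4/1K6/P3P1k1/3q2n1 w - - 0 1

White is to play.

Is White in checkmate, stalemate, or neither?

White to move; white king on b3.
In check: yes, from the black queen on d1.
King squares — a2: own pawn; b2: available; c2: attacked by Qd1; a3: attacked by Pb4; c3: attacked by Pb4; a4: attacked by Qd1; b4: available; c4: available.
Legal moves for White: Kc4, Kxb4, Kb2.
White is in check but has 3 legal moves → neither.

neither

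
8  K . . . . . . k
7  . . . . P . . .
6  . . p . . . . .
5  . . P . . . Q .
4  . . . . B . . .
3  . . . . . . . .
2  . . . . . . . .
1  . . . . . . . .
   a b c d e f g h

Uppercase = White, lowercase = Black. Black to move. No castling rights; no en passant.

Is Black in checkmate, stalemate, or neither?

stalemate

Black to move; black king on h8.
In check: no.
King squares — g7: attacked by Qg5; h7: attacked by Be4; g8: attacked by Qg5.
Legal moves for Black: none.
Not in check and no legal moves → stalemate.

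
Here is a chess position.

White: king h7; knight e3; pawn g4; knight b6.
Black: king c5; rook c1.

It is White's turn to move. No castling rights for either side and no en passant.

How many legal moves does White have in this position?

White to move; king on h7.
In check: no.
Legal moves: Kh8, Kg8, Kg7, Kh6, Kg6, Nc8, Na8, Nd7+, Nbd5, Nbc4, Na4+, Nf5, Ned5, Nec4, Ng2, Nc2, Nf1, Nd1, g5.
Count: 19.

19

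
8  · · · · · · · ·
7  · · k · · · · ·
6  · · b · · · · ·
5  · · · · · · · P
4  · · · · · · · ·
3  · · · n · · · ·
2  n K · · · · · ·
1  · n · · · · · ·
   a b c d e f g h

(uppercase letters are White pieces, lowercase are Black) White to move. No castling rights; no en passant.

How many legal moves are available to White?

5

White to move; king on b2.
In check: yes, from the black knight on d3.
Legal moves: Kb3, Kc2, Kxa2, Kxb1, Ka1.
Count: 5.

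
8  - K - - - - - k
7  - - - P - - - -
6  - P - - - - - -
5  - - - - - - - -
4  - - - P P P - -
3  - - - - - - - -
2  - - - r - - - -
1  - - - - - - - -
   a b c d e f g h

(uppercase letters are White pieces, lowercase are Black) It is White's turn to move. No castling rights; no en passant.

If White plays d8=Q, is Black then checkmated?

no

After d8=Q: black king on h8; in check: yes, from the white queen on d8.
Black has 2 legal replies: Kh7, Kg7.
In check but a legal move exists → not checkmate.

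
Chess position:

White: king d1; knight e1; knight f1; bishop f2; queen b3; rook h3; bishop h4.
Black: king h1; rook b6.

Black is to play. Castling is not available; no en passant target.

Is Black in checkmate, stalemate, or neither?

checkmate

Black to move; black king on h1.
In check: yes, from the white rook on h3.
King squares — g1: attacked by Bf2; g2: attacked by Ne1; h2: attacked by Nf1.
Legal moves for Black: none.
In check with no legal moves → checkmate.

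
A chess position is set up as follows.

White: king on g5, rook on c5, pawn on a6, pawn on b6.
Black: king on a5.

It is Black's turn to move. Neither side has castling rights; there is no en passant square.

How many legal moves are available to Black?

4

Black to move; king on a5.
In check: yes, from the white rook on c5.
Legal moves: Kxb6, Kxa6, Kb4, Ka4.
Count: 4.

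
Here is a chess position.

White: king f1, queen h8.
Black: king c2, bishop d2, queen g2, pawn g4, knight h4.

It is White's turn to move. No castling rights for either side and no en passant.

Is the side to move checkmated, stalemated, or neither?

checkmate

White to move; white king on f1.
In check: yes, from the black queen on g2.
King squares — e1: attacked by Bd2; g1: attacked by Qg2; e2: attacked by Qg2; f2: attacked by Qg2; g2: attacked by Nh4.
Legal moves for White: none.
In check with no legal moves → checkmate.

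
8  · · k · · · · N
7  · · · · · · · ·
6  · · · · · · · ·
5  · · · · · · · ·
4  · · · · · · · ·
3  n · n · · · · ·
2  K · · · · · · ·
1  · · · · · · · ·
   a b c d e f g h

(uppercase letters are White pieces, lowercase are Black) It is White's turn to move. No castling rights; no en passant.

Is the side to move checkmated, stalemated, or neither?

White to move; white king on a2.
In check: yes, from the black knight on c3.
Legal moves for White: Kb3, Kxa3, Kb2, Ka1.
White is in check but has 4 legal moves → neither.

neither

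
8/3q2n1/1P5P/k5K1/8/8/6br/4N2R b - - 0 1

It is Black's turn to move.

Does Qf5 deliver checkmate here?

After Qf5: white king on g5; in check: yes, from the black queen on f5.
King squares — f4: attacked by Qf5; g4: attacked by Qf5; h4: attacked by Rh2; f5: attacked by Ng7; h5: attacked by Rh2; f6: attacked by Qf5; g6: attacked by Qf5; h6: own pawn.
White has no legal moves → checkmate.

yes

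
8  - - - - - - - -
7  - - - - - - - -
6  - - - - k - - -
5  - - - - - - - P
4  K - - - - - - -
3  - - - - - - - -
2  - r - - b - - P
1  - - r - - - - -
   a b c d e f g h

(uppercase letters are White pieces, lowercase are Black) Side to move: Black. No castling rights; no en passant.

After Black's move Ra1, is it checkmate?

yes

After Ra1: white king on a4; in check: yes, from the black rook on a1.
King squares — a3: attacked by Ra1; b3: attacked by Rb2; b4: attacked by Rb2; a5: attacked by Ra1; b5: attacked by Rb2.
White has no legal moves → checkmate.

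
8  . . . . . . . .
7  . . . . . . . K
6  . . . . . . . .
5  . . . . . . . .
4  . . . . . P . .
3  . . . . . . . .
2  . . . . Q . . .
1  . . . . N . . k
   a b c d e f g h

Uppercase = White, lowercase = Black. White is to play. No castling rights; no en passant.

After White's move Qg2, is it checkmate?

yes

After Qg2: black king on h1; in check: yes, from the white queen on g2.
King squares — g1: attacked by Qg2; g2: attacked by Ne1; h2: attacked by Qg2.
Black has no legal moves → checkmate.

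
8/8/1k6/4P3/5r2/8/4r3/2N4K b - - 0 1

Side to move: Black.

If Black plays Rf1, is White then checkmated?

yes

After Rf1: white king on h1; in check: yes, from the black rook on f1.
King squares — g1: attacked by Rf1; g2: attacked by Re2; h2: attacked by Re2.
White has no legal moves → checkmate.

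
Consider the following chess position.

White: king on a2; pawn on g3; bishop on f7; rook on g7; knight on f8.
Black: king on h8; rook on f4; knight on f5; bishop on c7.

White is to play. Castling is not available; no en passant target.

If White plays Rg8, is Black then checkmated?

After Rg8: black king on h8; in check: yes, from the white rook on g8.
King squares — g7: attacked by Rg8; h7: attacked by Nf8; g8: attacked by Bf7.
Black has no legal moves → checkmate.

yes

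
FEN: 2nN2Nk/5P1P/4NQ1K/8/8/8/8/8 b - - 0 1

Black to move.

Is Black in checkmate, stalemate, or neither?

Black to move; black king on h8.
In check: yes, from the white queen on f6.
King squares — g7: attacked by Ne6; h7: attacked by Kh6; g8: attacked by Pf7.
Legal moves for Black: none.
In check with no legal moves → checkmate.

checkmate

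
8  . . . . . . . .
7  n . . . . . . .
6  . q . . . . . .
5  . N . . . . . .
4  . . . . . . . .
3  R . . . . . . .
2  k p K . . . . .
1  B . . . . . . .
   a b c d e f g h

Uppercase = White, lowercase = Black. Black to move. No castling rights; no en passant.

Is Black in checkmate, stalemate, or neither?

checkmate

Black to move; black king on a2.
In check: yes, from the white rook on a3.
King squares — a1: attacked by Ra3; b1: attacked by Kc2; b2: own pawn; a3: attacked by Nb5; b3: attacked by Kc2.
Legal moves for Black: none.
In check with no legal moves → checkmate.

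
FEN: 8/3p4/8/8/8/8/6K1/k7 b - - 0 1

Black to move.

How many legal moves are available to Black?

5

Black to move; king on a1.
In check: no.
Legal moves: Kb2, Ka2, Kb1, d6, d5.
Count: 5.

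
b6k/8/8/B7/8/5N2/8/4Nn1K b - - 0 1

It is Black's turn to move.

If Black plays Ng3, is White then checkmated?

no

After Ng3: white king on h1; in check: yes, from the black knight on g3.
White has 3 legal replies: Kh2, Kg2, Kg1.
In check but a legal move exists → not checkmate.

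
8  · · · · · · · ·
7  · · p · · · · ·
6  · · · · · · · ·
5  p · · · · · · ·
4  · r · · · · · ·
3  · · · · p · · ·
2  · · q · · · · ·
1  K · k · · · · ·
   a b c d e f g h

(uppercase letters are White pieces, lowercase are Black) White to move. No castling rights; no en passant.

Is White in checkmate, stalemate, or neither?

stalemate

White to move; white king on a1.
In check: no.
King squares — b1: attacked by Kc1; a2: attacked by Qc2; b2: attacked by Kc1.
Legal moves for White: none.
Not in check and no legal moves → stalemate.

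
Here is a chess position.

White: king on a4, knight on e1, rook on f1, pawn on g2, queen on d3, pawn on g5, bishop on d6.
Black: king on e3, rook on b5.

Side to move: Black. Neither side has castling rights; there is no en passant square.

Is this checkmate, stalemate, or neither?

Black to move; black king on e3.
In check: yes, from the white queen on d3.
King squares — d2: attacked by Qd3; e2: attacked by Qd3; f2: attacked by Rf1; d3: attacked by Ne1; f3: attacked by Ne1; d4: attacked by Qd3; e4: attacked by Qd3; f4: attacked by Rf1.
Legal moves for Black: none.
In check with no legal moves → checkmate.

checkmate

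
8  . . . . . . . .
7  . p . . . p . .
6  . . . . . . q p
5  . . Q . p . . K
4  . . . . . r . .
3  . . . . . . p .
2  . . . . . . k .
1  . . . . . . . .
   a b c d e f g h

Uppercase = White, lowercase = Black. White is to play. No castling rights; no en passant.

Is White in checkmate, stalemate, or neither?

checkmate

White to move; white king on h5.
In check: yes, from the black queen on g6.
King squares — g4: attacked by Rf4; h4: attacked by Rf4; g5: attacked by Qg6; g6: attacked by Pf7; h6: attacked by Qg6.
Legal moves for White: none.
In check with no legal moves → checkmate.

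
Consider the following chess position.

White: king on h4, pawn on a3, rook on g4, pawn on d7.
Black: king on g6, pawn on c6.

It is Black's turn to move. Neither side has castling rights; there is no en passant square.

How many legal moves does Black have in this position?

5

Black to move; king on g6.
In check: yes, from the white rook on g4.
Legal moves: Kh7, Kf7, Kh6, Kf6, Kf5.
Count: 5.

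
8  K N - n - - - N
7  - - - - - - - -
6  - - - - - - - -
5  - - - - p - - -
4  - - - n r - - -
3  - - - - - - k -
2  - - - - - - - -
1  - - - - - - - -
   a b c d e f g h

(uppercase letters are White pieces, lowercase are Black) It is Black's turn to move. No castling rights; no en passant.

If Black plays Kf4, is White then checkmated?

After Kf4: white king on a8; in check: no.
White is not in check, so this cannot be checkmate.

no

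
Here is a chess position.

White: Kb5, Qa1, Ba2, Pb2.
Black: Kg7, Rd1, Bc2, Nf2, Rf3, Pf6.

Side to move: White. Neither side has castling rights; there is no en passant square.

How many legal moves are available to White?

19

White to move; king on b5.
In check: no.
Legal moves: Kc6, Kb6, Ka6, Kc5, Ka5, Kc4, Kb4, Bg8, Bf7, Be6, Bd5, Bc4, Bb3, Bb1, Qxd1, Qc1, Qb1, b3, b4.
Count: 19.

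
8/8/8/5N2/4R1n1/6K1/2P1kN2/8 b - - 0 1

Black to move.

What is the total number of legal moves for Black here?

Black to move; king on e2.
In check: yes, from the white rook on e4.
Legal moves: Kd2, Kf1, Ne3.
Count: 3.

3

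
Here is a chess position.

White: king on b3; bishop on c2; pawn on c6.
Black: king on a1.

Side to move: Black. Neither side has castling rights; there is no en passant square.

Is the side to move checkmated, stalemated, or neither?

Black to move; black king on a1.
In check: no.
King squares — b1: attacked by Bc2; a2: attacked by Kb3; b2: attacked by Kb3.
Legal moves for Black: none.
Not in check and no legal moves → stalemate.

stalemate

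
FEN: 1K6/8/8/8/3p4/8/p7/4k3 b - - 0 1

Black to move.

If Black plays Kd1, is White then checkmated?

After Kd1: white king on b8; in check: no.
White is not in check, so this cannot be checkmate.

no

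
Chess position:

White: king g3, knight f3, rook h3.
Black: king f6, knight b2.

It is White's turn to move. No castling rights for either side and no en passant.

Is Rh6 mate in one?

no

After Rh6: black king on f6; in check: yes, from the white rook on h6.
Black has 4 legal replies: Kg7, Kf7, Ke7, Kf5.
In check but a legal move exists → not checkmate.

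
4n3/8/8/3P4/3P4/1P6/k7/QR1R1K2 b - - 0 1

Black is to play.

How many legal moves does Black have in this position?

Black to move; king on a2.
In check: yes, from the white queen on a1.
Legal moves: none.
Count: 0.

0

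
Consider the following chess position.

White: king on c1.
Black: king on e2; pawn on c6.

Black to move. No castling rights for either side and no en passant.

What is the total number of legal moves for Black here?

7

Black to move; king on e2.
In check: no.
Legal moves: Kf3, Ke3, Kd3, Kf2, Kf1, Ke1, c5.
Count: 7.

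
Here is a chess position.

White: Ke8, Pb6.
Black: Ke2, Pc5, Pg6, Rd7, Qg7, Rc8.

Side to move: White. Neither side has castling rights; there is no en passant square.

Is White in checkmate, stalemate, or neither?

checkmate

White to move; white king on e8.
In check: yes, from the black rook on c8.
King squares — d7: attacked by Qg7; e7: attacked by Rd7; f7: attacked by Rd7; d8: attacked by Rd7; f8: attacked by Qg7.
Legal moves for White: none.
In check with no legal moves → checkmate.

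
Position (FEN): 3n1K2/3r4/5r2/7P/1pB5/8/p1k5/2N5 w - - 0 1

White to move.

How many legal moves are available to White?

White to move; king on f8.
In check: yes, from the black rook on f6.
Legal moves: Kg8, Ke8, Bf7.
Count: 3.

3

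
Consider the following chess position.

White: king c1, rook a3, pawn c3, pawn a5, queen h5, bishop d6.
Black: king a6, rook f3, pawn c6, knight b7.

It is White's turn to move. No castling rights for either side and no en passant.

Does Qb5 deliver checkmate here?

no

After Qb5: black king on a6; in check: yes, from the white queen on b5.
Black has 3 legal replies: Ka7, Kxb5, cxb5.
In check but a legal move exists → not checkmate.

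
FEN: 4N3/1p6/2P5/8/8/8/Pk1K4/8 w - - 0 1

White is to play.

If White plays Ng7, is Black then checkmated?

no

After Ng7: black king on b2; in check: no.
Black is not in check, so this cannot be checkmate.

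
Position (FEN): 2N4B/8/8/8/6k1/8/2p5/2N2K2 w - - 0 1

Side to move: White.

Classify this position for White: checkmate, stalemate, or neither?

White to move; white king on f1.
In check: no.
Legal moves for White include: Bg7, Bf6, Be5, Bd4, Bc3, Bb2, Ba1, Ne7, Na7, Nd6, Nb6, Kg2, Kf2, Ke2, Kg1, Ke1, Nd3, Nb3, ... (list truncated; more exist).
White has legal moves and is not in check → neither.

neither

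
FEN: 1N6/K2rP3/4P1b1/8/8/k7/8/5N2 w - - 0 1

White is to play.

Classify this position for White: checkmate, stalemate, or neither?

White to move; white king on a7.
In check: yes, from the black rook on d7.
Legal moves for White: Ka8, Kb6, Ka6, Nxd7, exd7.
White is in check but has 5 legal moves → neither.

neither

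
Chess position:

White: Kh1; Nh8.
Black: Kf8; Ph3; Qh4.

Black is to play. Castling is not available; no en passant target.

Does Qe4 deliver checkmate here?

After Qe4: white king on h1; in check: yes, from the black queen on e4.
White has 2 legal replies: Kh2, Kg1.
In check but a legal move exists → not checkmate.

no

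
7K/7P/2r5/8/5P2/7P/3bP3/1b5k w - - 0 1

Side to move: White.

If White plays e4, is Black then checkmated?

After e4: black king on h1; in check: no.
Black is not in check, so this cannot be checkmate.

no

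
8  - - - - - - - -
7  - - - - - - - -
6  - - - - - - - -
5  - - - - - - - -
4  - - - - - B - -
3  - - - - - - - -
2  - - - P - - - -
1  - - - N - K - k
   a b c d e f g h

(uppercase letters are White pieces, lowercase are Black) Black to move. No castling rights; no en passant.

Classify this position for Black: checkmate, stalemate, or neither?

stalemate

Black to move; black king on h1.
In check: no.
King squares — g1: attacked by Kf1; g2: attacked by Kf1; h2: attacked by Bf4.
Legal moves for Black: none.
Not in check and no legal moves → stalemate.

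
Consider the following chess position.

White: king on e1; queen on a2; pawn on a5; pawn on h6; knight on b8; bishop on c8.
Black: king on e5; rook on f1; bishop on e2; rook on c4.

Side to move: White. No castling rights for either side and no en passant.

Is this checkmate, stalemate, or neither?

White to move; white king on e1.
In check: yes, from the black rook on f1.
Legal moves for White: Kxe2, Kd2.
White is in check but has 2 legal moves → neither.

neither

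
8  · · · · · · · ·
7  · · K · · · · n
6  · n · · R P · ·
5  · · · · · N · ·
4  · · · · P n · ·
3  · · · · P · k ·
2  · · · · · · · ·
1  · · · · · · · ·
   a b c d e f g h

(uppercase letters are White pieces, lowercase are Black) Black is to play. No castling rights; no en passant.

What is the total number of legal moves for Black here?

6

Black to move; king on g3.
In check: yes, from the white knight on f5.
Legal moves: Kg4, Kh3, Kf3, Kh2, Kg2, Kf2.
Count: 6.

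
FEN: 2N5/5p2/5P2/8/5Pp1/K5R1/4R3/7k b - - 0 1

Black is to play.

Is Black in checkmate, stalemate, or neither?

Black to move; black king on h1.
In check: no.
King squares — g1: attacked by Rg3; g2: attacked by Re2; h2: attacked by Re2.
Legal moves for Black: none.
Not in check and no legal moves → stalemate.

stalemate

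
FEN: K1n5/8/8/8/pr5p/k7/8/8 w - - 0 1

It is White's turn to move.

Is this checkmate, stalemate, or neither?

stalemate

White to move; white king on a8.
In check: no.
King squares — a7: attacked by Nc8; b7: attacked by Rb4; b8: attacked by Rb4.
Legal moves for White: none.
Not in check and no legal moves → stalemate.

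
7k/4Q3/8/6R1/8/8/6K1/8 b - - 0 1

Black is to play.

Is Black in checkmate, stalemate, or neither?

Black to move; black king on h8.
In check: no.
King squares — g7: attacked by Rg5; h7: attacked by Qe7; g8: attacked by Rg5.
Legal moves for Black: none.
Not in check and no legal moves → stalemate.

stalemate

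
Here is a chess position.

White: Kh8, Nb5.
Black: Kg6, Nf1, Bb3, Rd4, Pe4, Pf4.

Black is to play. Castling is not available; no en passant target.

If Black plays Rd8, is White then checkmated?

After Rd8: white king on h8; in check: yes, from the black rook on d8.
King squares — g7: attacked by Kg6; h7: attacked by Kg6; g8: attacked by Bb3.
White has no legal moves → checkmate.

yes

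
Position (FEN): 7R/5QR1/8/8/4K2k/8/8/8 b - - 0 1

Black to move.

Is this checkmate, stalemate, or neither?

Black to move; black king on h4.
In check: yes, from the white rook on h8.
King squares — g3: attacked by Rg7; h3: attacked by Rh8; g4: attacked by Rg7; g5: attacked by Rg7; h5: attacked by Qf7.
Legal moves for Black: none.
In check with no legal moves → checkmate.

checkmate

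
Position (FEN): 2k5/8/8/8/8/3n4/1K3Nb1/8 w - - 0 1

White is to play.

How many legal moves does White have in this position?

White to move; king on b2.
In check: yes, from the black knight on d3.
Legal moves: Kc3, Kb3, Ka3, Kc2, Ka2, Kb1, Ka1, Nxd3.
Count: 8.

8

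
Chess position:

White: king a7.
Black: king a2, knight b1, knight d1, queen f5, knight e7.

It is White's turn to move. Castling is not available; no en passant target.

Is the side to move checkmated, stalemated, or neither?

neither

White to move; white king on a7.
In check: no.
Legal moves for White: Kb8, Ka8, Kb7, Kb6, Ka6.
White has 5 legal moves and is not in check → neither.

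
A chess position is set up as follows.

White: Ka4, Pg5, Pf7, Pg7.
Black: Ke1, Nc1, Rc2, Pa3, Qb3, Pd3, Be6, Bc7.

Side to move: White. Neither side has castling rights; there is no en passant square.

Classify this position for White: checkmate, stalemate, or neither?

checkmate

White to move; white king on a4.
In check: yes, from the black queen on b3.
King squares — a3: attacked by Qb3; b3: attacked by Nc1; b4: attacked by Qb3; a5: attacked by Bc7; b5: attacked by Qb3.
Legal moves for White: none.
In check with no legal moves → checkmate.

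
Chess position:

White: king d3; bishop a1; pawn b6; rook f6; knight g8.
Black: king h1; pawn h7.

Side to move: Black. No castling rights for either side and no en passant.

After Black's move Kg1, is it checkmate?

After Kg1: white king on d3; in check: no.
White is not in check, so this cannot be checkmate.

no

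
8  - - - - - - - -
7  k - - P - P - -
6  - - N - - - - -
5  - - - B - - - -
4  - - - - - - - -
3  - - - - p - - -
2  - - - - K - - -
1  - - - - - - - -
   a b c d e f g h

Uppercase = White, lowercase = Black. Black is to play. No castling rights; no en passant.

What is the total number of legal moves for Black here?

Black to move; king on a7.
In check: yes, from the white knight on c6.
Legal moves: Ka8, Kb7, Kb6, Ka6.
Count: 4.

4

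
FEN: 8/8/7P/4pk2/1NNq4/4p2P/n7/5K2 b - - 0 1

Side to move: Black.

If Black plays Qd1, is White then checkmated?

no

After Qd1: white king on f1; in check: yes, from the black queen on d1.
White has 1 legal reply: Kg2.
In check but a legal move exists → not checkmate.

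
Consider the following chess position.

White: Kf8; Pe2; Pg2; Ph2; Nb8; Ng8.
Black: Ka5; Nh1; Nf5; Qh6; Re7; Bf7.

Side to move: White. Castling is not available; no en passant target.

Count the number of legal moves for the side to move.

White to move; king on f8.
In check: yes, from the black queen on h6.
Legal moves: Nxh6.
Count: 1.

1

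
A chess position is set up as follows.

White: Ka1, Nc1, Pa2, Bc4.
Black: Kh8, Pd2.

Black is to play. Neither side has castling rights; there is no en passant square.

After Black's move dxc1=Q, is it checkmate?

yes

After dxc1=Q: white king on a1; in check: yes, from the black queen on c1.
King squares — b1: attacked by Qc1; a2: own pawn; b2: attacked by Qc1.
White has no legal moves → checkmate.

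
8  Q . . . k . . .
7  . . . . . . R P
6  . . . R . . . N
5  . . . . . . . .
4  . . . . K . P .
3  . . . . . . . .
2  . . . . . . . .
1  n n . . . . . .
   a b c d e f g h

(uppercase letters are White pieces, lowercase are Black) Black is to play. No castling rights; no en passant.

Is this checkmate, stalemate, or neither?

checkmate

Black to move; black king on e8.
In check: yes, from the white queen on a8.
King squares — d7: attacked by Rd6; e7: attacked by Rg7; f7: attacked by Nh6; d8: attacked by Rd6; f8: attacked by Qa8.
Legal moves for Black: none.
In check with no legal moves → checkmate.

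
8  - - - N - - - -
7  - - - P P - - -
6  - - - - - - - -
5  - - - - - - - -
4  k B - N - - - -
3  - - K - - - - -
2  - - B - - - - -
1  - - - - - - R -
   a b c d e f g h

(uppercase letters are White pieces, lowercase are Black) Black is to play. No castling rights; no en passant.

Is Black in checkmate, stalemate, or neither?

Black to move; black king on a4.
In check: yes, from the white bishop on c2.
King squares — a3: attacked by Bb4; b3: attacked by Bc2; b4: attacked by Kc3; a5: attacked by Bb4; b5: attacked by Nd4.
Legal moves for Black: none.
In check with no legal moves → checkmate.

checkmate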